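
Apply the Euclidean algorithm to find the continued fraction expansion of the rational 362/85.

Run the Euclidean algorithm on 362 and 85; the successive quotients are the partial quotients a_0, a_1, ... (each step inverts the fractional part left over by the previous one):
  362 = 4*85 + 22, so a_0 = 4.
  85 = 3*22 + 19, so a_1 = 3.
  22 = 1*19 + 3, so a_2 = 1.
  19 = 6*3 + 1, so a_3 = 6.
  3 = 3*1 + 0, so a_4 = 3.
The remainder reaches 0 after 5 divisions, so the expansion has 5 partial quotients, read off in order.

[4; 3, 1, 6, 3]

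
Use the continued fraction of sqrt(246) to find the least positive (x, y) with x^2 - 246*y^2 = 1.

First expand sqrt(246) as a continued fraction. With x_i = (sqrt(246) + m_i)/d_i and (m_0, d_0) = (0, 1): a_0 = floor(sqrt(246)) = 15, since 15^2 = 225 <= 246 < 256 = 16^2.
Iterate m_{i+1} = d_i*a_i - m_i, d_{i+1} = (246 - m_{i+1}^2)/d_i, a_{i+1} = floor((a_0 + m_{i+1})/d_{i+1}):
  m_1 = 1*15 - 0 = 15, d_1 = (246 - 15^2)/1 = 21/1 = 21, a_1 = floor((15 + 15)/21) = 1.
  m_2 = 21*1 - 15 = 6, d_2 = (246 - 6^2)/21 = 210/21 = 10, a_2 = floor((15 + 6)/10) = 2.
  m_3 = 10*2 - 6 = 14, d_3 = (246 - 14^2)/10 = 50/10 = 5, a_3 = floor((15 + 14)/5) = 5.
  m_4 = 5*5 - 14 = 11, d_4 = (246 - 11^2)/5 = 125/5 = 25, a_4 = floor((15 + 11)/25) = 1.
  m_5 = 25*1 - 11 = 14, d_5 = (246 - 14^2)/25 = 50/25 = 2, a_5 = floor((15 + 14)/2) = 14.
  m_6 = 2*14 - 14 = 14, d_6 = (246 - 14^2)/2 = 50/2 = 25, a_6 = floor((15 + 14)/25) = 1.
  m_7 = 25*1 - 14 = 11, d_7 = (246 - 11^2)/25 = 125/25 = 5, a_7 = floor((15 + 11)/5) = 5.
  m_8 = 5*5 - 11 = 14, d_8 = (246 - 14^2)/5 = 50/5 = 10, a_8 = floor((15 + 14)/10) = 2.
  m_9 = 10*2 - 14 = 6, d_9 = (246 - 6^2)/10 = 210/10 = 21, a_9 = floor((15 + 6)/21) = 1.
  m_10 = 21*1 - 6 = 15, d_10 = (246 - 15^2)/21 = 21/21 = 1, a_10 = floor((15 + 15)/1) = 30.
  m_11 = 1*30 - 15 = 15, d_11 = (246 - 15^2)/1 = 21/1 = 21: (m_11, d_11) = (m_1, d_1) = (15, 21), so from here the quotients repeat a_1, ..., a_10; the period length is 10.
So sqrt(246) = [15; (1, 2, 5, 1, 14, 1, 5, 2, 1, 30)] with period length k = 10.
k is even, so the fundamental solution of x^2 - 246y^2 = 1 is (p_{k-1}, q_{k-1}) = (p_9, q_9); compute convergents through index 9.
Convergents (p_i = a_i*p_{i-1} + p_{i-2}, q_i = a_i*q_{i-1} + q_{i-2} with p_{-2}=0, p_{-1}=1, q_{-2}=1, q_{-1}=0):
  i=0: a_0=15, p_0 = 15*1 + 0 = 15, q_0 = 15*0 + 1 = 1.
  i=1: a_1=1, p_1 = 1*15 + 1 = 16, q_1 = 1*1 + 0 = 1.
  i=2: a_2=2, p_2 = 2*16 + 15 = 47, q_2 = 2*1 + 1 = 3.
  i=3: a_3=5, p_3 = 5*47 + 16 = 251, q_3 = 5*3 + 1 = 16.
  i=4: a_4=1, p_4 = 1*251 + 47 = 298, q_4 = 1*16 + 3 = 19.
  i=5: a_5=14, p_5 = 14*298 + 251 = 4423, q_5 = 14*19 + 16 = 282.
  i=6: a_6=1, p_6 = 1*4423 + 298 = 4721, q_6 = 1*282 + 19 = 301.
  i=7: a_7=5, p_7 = 5*4721 + 4423 = 28028, q_7 = 5*301 + 282 = 1787.
  i=8: a_8=2, p_8 = 2*28028 + 4721 = 60777, q_8 = 2*1787 + 301 = 3875.
  i=9: a_9=1, p_9 = 1*60777 + 28028 = 88805, q_9 = 1*3875 + 1787 = 5662.
Check: 88805^2 - 246*5662^2 = 7886328025 - 7886328024 = 1, so (x, y) = (88805, 5662) solves the equation, and by the theorem it is the least positive solution.

(x, y) = (88805, 5662)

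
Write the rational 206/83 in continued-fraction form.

[2; 2, 13, 3]

Run the Euclidean algorithm on 206 and 83; the successive quotients are the partial quotients a_0, a_1, ... (each step inverts the fractional part left over by the previous one):
  206 = 2*83 + 40, so a_0 = 2.
  83 = 2*40 + 3, so a_1 = 2.
  40 = 13*3 + 1, so a_2 = 13.
  3 = 3*1 + 0, so a_3 = 3.
The remainder reaches 0 after 4 divisions, so the expansion has 4 partial quotients, read off in order.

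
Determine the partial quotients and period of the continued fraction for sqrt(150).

[12; (4, 24)]

Write x_i = (sqrt(150) + m_i)/d_i with (m_0, d_0) = (0, 1). a_0 = floor(sqrt(150)) = 12, since 12^2 = 144 <= 150 < 169 = 13^2.
Iterate m_{i+1} = d_i*a_i - m_i, d_{i+1} = (150 - m_{i+1}^2)/d_i, a_{i+1} = floor((a_0 + m_{i+1})/d_{i+1}):
  m_1 = 1*12 - 0 = 12, d_1 = (150 - 12^2)/1 = 6/1 = 6, a_1 = floor((12 + 12)/6) = 4.
  m_2 = 6*4 - 12 = 12, d_2 = (150 - 12^2)/6 = 6/6 = 1, a_2 = floor((12 + 12)/1) = 24.
  m_3 = 1*24 - 12 = 12, d_3 = (150 - 12^2)/1 = 6/1 = 6: (m_3, d_3) = (m_1, d_1) = (12, 6), so from here the quotients repeat a_1, a_2; the period length is 2.
Hence the expansion of sqrt(150) is a_0 = 12 followed by the repeating block 4, 24 (period 2).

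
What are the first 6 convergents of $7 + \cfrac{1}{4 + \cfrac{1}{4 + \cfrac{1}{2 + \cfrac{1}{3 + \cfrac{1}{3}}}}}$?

7/1, 29/4, 123/17, 275/38, 948/131, 3119/431

Using the convergent recurrence p_i = a_i*p_{i-1} + p_{i-2}, q_i = a_i*q_{i-1} + q_{i-2} with p_{-2}=0, p_{-1}=1, q_{-2}=1, q_{-1}=0:
  i=0: a_0=7, p_0 = 7*1 + 0 = 7, q_0 = 7*0 + 1 = 1.
  i=1: a_1=4, p_1 = 4*7 + 1 = 29, q_1 = 4*1 + 0 = 4.
  i=2: a_2=4, p_2 = 4*29 + 7 = 123, q_2 = 4*4 + 1 = 17.
  i=3: a_3=2, p_3 = 2*123 + 29 = 275, q_3 = 2*17 + 4 = 38.
  i=4: a_4=3, p_4 = 3*275 + 123 = 948, q_4 = 3*38 + 17 = 131.
  i=5: a_5=3, p_5 = 3*948 + 275 = 3119, q_5 = 3*131 + 38 = 431.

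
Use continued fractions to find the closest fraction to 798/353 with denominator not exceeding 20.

43/19

Expand x = 798/353 as a continued fraction with the Euclidean algorithm:
  798 = 2*353 + 92, so a_0 = 2.
  353 = 3*92 + 77, so a_1 = 3.
  92 = 1*77 + 15, so a_2 = 1.
  77 = 5*15 + 2, so a_3 = 5.
  15 = 7*2 + 1, so a_4 = 7.
  2 = 2*1 + 0, so a_5 = 2.
so x = [2; 3, 1, 5, 7, 2].
Convergents (p_i = a_i*p_{i-1} + p_{i-2}, q_i = a_i*q_{i-1} + q_{i-2} with p_{-2}=0, p_{-1}=1, q_{-2}=1, q_{-1}=0), until the denominator exceeds 20:
  i=0: a_0=2, p_0 = 2*1 + 0 = 2, q_0 = 2*0 + 1 = 1.
  i=1: a_1=3, p_1 = 3*2 + 1 = 7, q_1 = 3*1 + 0 = 3.
  i=2: a_2=1, p_2 = 1*7 + 2 = 9, q_2 = 1*3 + 1 = 4.
  i=3: a_3=5, p_3 = 5*9 + 7 = 52, q_3 = 5*4 + 3 = 23.
q_3 = 23 > 20, so the last convergent with denominator <= 20 is p_2/q_2 = 9/4.
The closest fraction with denominator <= 20 is either p_2/q_2 or the intermediate fraction (k*p_2 + p_1)/(k*q_2 + q_1) with the largest k >= 1 whose denominator stays <= 20; these approach x as k grows, and every other convergent or intermediate fraction in range is farther away.
Largest k: floor((20 - q_1)/q_2) = floor((20 - 3)/4) = 4.
That gives (4*9 + 7)/(4*4 + 3) = 43/19.
Compare the errors: |x - 9/4| = |798*4 - 9*353|/(353*4) = 15/1412, and |x - 43/19| = |798*19 - 43*353|/(353*19) = 17/6707.
Cross-multiplying, 17*1412 = 24004 < 100605 = 15*6707, so 17/6707 is smaller: the intermediate fraction 43/19 is closer to x than 9/4.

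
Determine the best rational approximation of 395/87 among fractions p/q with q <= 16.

59/13

Expand x = 395/87 as a continued fraction with the Euclidean algorithm:
  395 = 4*87 + 47, so a_0 = 4.
  87 = 1*47 + 40, so a_1 = 1.
  47 = 1*40 + 7, so a_2 = 1.
  40 = 5*7 + 5, so a_3 = 5.
  7 = 1*5 + 2, so a_4 = 1.
  5 = 2*2 + 1, so a_5 = 2.
  2 = 2*1 + 0, so a_6 = 2.
so x = [4; 1, 1, 5, 1, 2, 2].
Convergents (p_i = a_i*p_{i-1} + p_{i-2}, q_i = a_i*q_{i-1} + q_{i-2} with p_{-2}=0, p_{-1}=1, q_{-2}=1, q_{-1}=0), until the denominator exceeds 16:
  i=0: a_0=4, p_0 = 4*1 + 0 = 4, q_0 = 4*0 + 1 = 1.
  i=1: a_1=1, p_1 = 1*4 + 1 = 5, q_1 = 1*1 + 0 = 1.
  i=2: a_2=1, p_2 = 1*5 + 4 = 9, q_2 = 1*1 + 1 = 2.
  i=3: a_3=5, p_3 = 5*9 + 5 = 50, q_3 = 5*2 + 1 = 11.
  i=4: a_4=1, p_4 = 1*50 + 9 = 59, q_4 = 1*11 + 2 = 13.
  i=5: a_5=2, p_5 = 2*59 + 50 = 168, q_5 = 2*13 + 11 = 37.
q_5 = 37 > 16, so the last convergent with denominator <= 16 is p_4/q_4 = 59/13.
The closest fraction with denominator <= 16 is either p_4/q_4 or the intermediate fraction (k*p_4 + p_3)/(k*q_4 + q_3) with the largest k >= 1 whose denominator stays <= 16; these approach x as k grows, and every other convergent or intermediate fraction in range is farther away.
Largest k: floor((16 - q_3)/q_4) = floor((16 - 11)/13) = 0.
Since k = 0, no intermediate fraction beyond p_4/q_4 has denominator <= 16, so the convergent 59/13 is the closest (its error is |395*13 - 59*87|/(87*13) = 2/1131).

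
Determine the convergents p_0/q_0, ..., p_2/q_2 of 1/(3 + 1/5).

Using the convergent recurrence p_i = a_i*p_{i-1} + p_{i-2}, q_i = a_i*q_{i-1} + q_{i-2} with p_{-2}=0, p_{-1}=1, q_{-2}=1, q_{-1}=0:
  i=0: a_0=0, p_0 = 0*1 + 0 = 0, q_0 = 0*0 + 1 = 1.
  i=1: a_1=3, p_1 = 3*0 + 1 = 1, q_1 = 3*1 + 0 = 3.
  i=2: a_2=5, p_2 = 5*1 + 0 = 5, q_2 = 5*3 + 1 = 16.

0/1, 1/3, 5/16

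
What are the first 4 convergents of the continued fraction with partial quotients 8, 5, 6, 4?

8/1, 41/5, 254/31, 1057/129

Using the convergent recurrence p_i = a_i*p_{i-1} + p_{i-2}, q_i = a_i*q_{i-1} + q_{i-2} with p_{-2}=0, p_{-1}=1, q_{-2}=1, q_{-1}=0:
  i=0: a_0=8, p_0 = 8*1 + 0 = 8, q_0 = 8*0 + 1 = 1.
  i=1: a_1=5, p_1 = 5*8 + 1 = 41, q_1 = 5*1 + 0 = 5.
  i=2: a_2=6, p_2 = 6*41 + 8 = 254, q_2 = 6*5 + 1 = 31.
  i=3: a_3=4, p_3 = 4*254 + 41 = 1057, q_3 = 4*31 + 5 = 129.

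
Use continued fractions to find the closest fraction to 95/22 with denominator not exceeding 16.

69/16

Expand x = 95/22 as a continued fraction with the Euclidean algorithm:
  95 = 4*22 + 7, so a_0 = 4.
  22 = 3*7 + 1, so a_1 = 3.
  7 = 7*1 + 0, so a_2 = 7.
so x = [4; 3, 7].
Convergents (p_i = a_i*p_{i-1} + p_{i-2}, q_i = a_i*q_{i-1} + q_{i-2} with p_{-2}=0, p_{-1}=1, q_{-2}=1, q_{-1}=0), until the denominator exceeds 16:
  i=0: a_0=4, p_0 = 4*1 + 0 = 4, q_0 = 4*0 + 1 = 1.
  i=1: a_1=3, p_1 = 3*4 + 1 = 13, q_1 = 3*1 + 0 = 3.
  i=2: a_2=7, p_2 = 7*13 + 4 = 95, q_2 = 7*3 + 1 = 22.
q_2 = 22 > 16, so the last convergent with denominator <= 16 is p_1/q_1 = 13/3.
The closest fraction with denominator <= 16 is either p_1/q_1 or the intermediate fraction (k*p_1 + p_0)/(k*q_1 + q_0) with the largest k >= 1 whose denominator stays <= 16; these approach x as k grows, and every other convergent or intermediate fraction in range is farther away.
Largest k: floor((16 - q_0)/q_1) = floor((16 - 1)/3) = 5.
That gives (5*13 + 4)/(5*3 + 1) = 69/16.
Compare the errors: |x - 13/3| = |95*3 - 13*22|/(22*3) = 1/66, and |x - 69/16| = |95*16 - 69*22|/(22*16) = 2/352.
Cross-multiplying, 2*66 = 132 < 352 = 1*352, so 2/352 is smaller: the intermediate fraction 69/16 is closer to x than 13/3.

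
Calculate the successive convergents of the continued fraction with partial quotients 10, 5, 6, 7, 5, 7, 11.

Using the convergent recurrence p_i = a_i*p_{i-1} + p_{i-2}, q_i = a_i*q_{i-1} + q_{i-2} with p_{-2}=0, p_{-1}=1, q_{-2}=1, q_{-1}=0:
  i=0: a_0=10, p_0 = 10*1 + 0 = 10, q_0 = 10*0 + 1 = 1.
  i=1: a_1=5, p_1 = 5*10 + 1 = 51, q_1 = 5*1 + 0 = 5.
  i=2: a_2=6, p_2 = 6*51 + 10 = 316, q_2 = 6*5 + 1 = 31.
  i=3: a_3=7, p_3 = 7*316 + 51 = 2263, q_3 = 7*31 + 5 = 222.
  i=4: a_4=5, p_4 = 5*2263 + 316 = 11631, q_4 = 5*222 + 31 = 1141.
  i=5: a_5=7, p_5 = 7*11631 + 2263 = 83680, q_5 = 7*1141 + 222 = 8209.
  i=6: a_6=11, p_6 = 11*83680 + 11631 = 932111, q_6 = 11*8209 + 1141 = 91440.

10/1, 51/5, 316/31, 2263/222, 11631/1141, 83680/8209, 932111/91440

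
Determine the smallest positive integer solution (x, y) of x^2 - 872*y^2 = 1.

First expand sqrt(872) as a continued fraction. With x_i = (sqrt(872) + m_i)/d_i and (m_0, d_0) = (0, 1): a_0 = floor(sqrt(872)) = 29, since 29^2 = 841 <= 872 < 900 = 30^2.
Iterate m_{i+1} = d_i*a_i - m_i, d_{i+1} = (872 - m_{i+1}^2)/d_i, a_{i+1} = floor((a_0 + m_{i+1})/d_{i+1}):
  m_1 = 1*29 - 0 = 29, d_1 = (872 - 29^2)/1 = 31/1 = 31, a_1 = floor((29 + 29)/31) = 1.
  m_2 = 31*1 - 29 = 2, d_2 = (872 - 2^2)/31 = 868/31 = 28, a_2 = floor((29 + 2)/28) = 1.
  m_3 = 28*1 - 2 = 26, d_3 = (872 - 26^2)/28 = 196/28 = 7, a_3 = floor((29 + 26)/7) = 7.
  m_4 = 7*7 - 26 = 23, d_4 = (872 - 23^2)/7 = 343/7 = 49, a_4 = floor((29 + 23)/49) = 1.
  m_5 = 49*1 - 23 = 26, d_5 = (872 - 26^2)/49 = 196/49 = 4, a_5 = floor((29 + 26)/4) = 13.
  m_6 = 4*13 - 26 = 26, d_6 = (872 - 26^2)/4 = 196/4 = 49, a_6 = floor((29 + 26)/49) = 1.
  m_7 = 49*1 - 26 = 23, d_7 = (872 - 23^2)/49 = 343/49 = 7, a_7 = floor((29 + 23)/7) = 7.
  m_8 = 7*7 - 23 = 26, d_8 = (872 - 26^2)/7 = 196/7 = 28, a_8 = floor((29 + 26)/28) = 1.
  m_9 = 28*1 - 26 = 2, d_9 = (872 - 2^2)/28 = 868/28 = 31, a_9 = floor((29 + 2)/31) = 1.
  m_10 = 31*1 - 2 = 29, d_10 = (872 - 29^2)/31 = 31/31 = 1, a_10 = floor((29 + 29)/1) = 58.
  m_11 = 1*58 - 29 = 29, d_11 = (872 - 29^2)/1 = 31/1 = 31: (m_11, d_11) = (m_1, d_1) = (29, 31), so from here the quotients repeat a_1, ..., a_10; the period length is 10.
So sqrt(872) = [29; (1, 1, 7, 1, 13, 1, 7, 1, 1, 58)] with period length k = 10.
k is even, so the fundamental solution of x^2 - 872y^2 = 1 is (p_{k-1}, q_{k-1}) = (p_9, q_9); compute convergents through index 9.
Convergents (p_i = a_i*p_{i-1} + p_{i-2}, q_i = a_i*q_{i-1} + q_{i-2} with p_{-2}=0, p_{-1}=1, q_{-2}=1, q_{-1}=0):
  i=0: a_0=29, p_0 = 29*1 + 0 = 29, q_0 = 29*0 + 1 = 1.
  i=1: a_1=1, p_1 = 1*29 + 1 = 30, q_1 = 1*1 + 0 = 1.
  i=2: a_2=1, p_2 = 1*30 + 29 = 59, q_2 = 1*1 + 1 = 2.
  i=3: a_3=7, p_3 = 7*59 + 30 = 443, q_3 = 7*2 + 1 = 15.
  i=4: a_4=1, p_4 = 1*443 + 59 = 502, q_4 = 1*15 + 2 = 17.
  i=5: a_5=13, p_5 = 13*502 + 443 = 6969, q_5 = 13*17 + 15 = 236.
  i=6: a_6=1, p_6 = 1*6969 + 502 = 7471, q_6 = 1*236 + 17 = 253.
  i=7: a_7=7, p_7 = 7*7471 + 6969 = 59266, q_7 = 7*253 + 236 = 2007.
  i=8: a_8=1, p_8 = 1*59266 + 7471 = 66737, q_8 = 1*2007 + 253 = 2260.
  i=9: a_9=1, p_9 = 1*66737 + 59266 = 126003, q_9 = 1*2260 + 2007 = 4267.
Check: 126003^2 - 872*4267^2 = 15876756009 - 15876756008 = 1, so (x, y) = (126003, 4267) solves the equation, and by the theorem it is the least positive solution.

(x, y) = (126003, 4267)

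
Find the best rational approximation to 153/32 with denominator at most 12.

Expand x = 153/32 as a continued fraction with the Euclidean algorithm:
  153 = 4*32 + 25, so a_0 = 4.
  32 = 1*25 + 7, so a_1 = 1.
  25 = 3*7 + 4, so a_2 = 3.
  7 = 1*4 + 3, so a_3 = 1.
  4 = 1*3 + 1, so a_4 = 1.
  3 = 3*1 + 0, so a_5 = 3.
so x = [4; 1, 3, 1, 1, 3].
Convergents (p_i = a_i*p_{i-1} + p_{i-2}, q_i = a_i*q_{i-1} + q_{i-2} with p_{-2}=0, p_{-1}=1, q_{-2}=1, q_{-1}=0), until the denominator exceeds 12:
  i=0: a_0=4, p_0 = 4*1 + 0 = 4, q_0 = 4*0 + 1 = 1.
  i=1: a_1=1, p_1 = 1*4 + 1 = 5, q_1 = 1*1 + 0 = 1.
  i=2: a_2=3, p_2 = 3*5 + 4 = 19, q_2 = 3*1 + 1 = 4.
  i=3: a_3=1, p_3 = 1*19 + 5 = 24, q_3 = 1*4 + 1 = 5.
  i=4: a_4=1, p_4 = 1*24 + 19 = 43, q_4 = 1*5 + 4 = 9.
  i=5: a_5=3, p_5 = 3*43 + 24 = 153, q_5 = 3*9 + 5 = 32.
q_5 = 32 > 12, so the last convergent with denominator <= 12 is p_4/q_4 = 43/9.
The closest fraction with denominator <= 12 is either p_4/q_4 or the intermediate fraction (k*p_4 + p_3)/(k*q_4 + q_3) with the largest k >= 1 whose denominator stays <= 12; these approach x as k grows, and every other convergent or intermediate fraction in range is farther away.
Largest k: floor((12 - q_3)/q_4) = floor((12 - 5)/9) = 0.
Since k = 0, no intermediate fraction beyond p_4/q_4 has denominator <= 12, so the convergent 43/9 is the closest (its error is |153*9 - 43*32|/(32*9) = 1/288).

43/9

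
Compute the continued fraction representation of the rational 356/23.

[15; 2, 11]

Run the Euclidean algorithm on 356 and 23; the successive quotients are the partial quotients a_0, a_1, ... (each step inverts the fractional part left over by the previous one):
  356 = 15*23 + 11, so a_0 = 15.
  23 = 2*11 + 1, so a_1 = 2.
  11 = 11*1 + 0, so a_2 = 11.
The remainder reaches 0 after 3 divisions, so the expansion has 3 partial quotients, read off in order.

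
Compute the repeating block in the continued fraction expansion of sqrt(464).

[21; (1, 1, 5, 1, 1, 1, 5, 1, 1, 42)]

Write x_i = (sqrt(464) + m_i)/d_i with (m_0, d_0) = (0, 1). a_0 = floor(sqrt(464)) = 21, since 21^2 = 441 <= 464 < 484 = 22^2.
Iterate m_{i+1} = d_i*a_i - m_i, d_{i+1} = (464 - m_{i+1}^2)/d_i, a_{i+1} = floor((a_0 + m_{i+1})/d_{i+1}):
  m_1 = 1*21 - 0 = 21, d_1 = (464 - 21^2)/1 = 23/1 = 23, a_1 = floor((21 + 21)/23) = 1.
  m_2 = 23*1 - 21 = 2, d_2 = (464 - 2^2)/23 = 460/23 = 20, a_2 = floor((21 + 2)/20) = 1.
  m_3 = 20*1 - 2 = 18, d_3 = (464 - 18^2)/20 = 140/20 = 7, a_3 = floor((21 + 18)/7) = 5.
  m_4 = 7*5 - 18 = 17, d_4 = (464 - 17^2)/7 = 175/7 = 25, a_4 = floor((21 + 17)/25) = 1.
  m_5 = 25*1 - 17 = 8, d_5 = (464 - 8^2)/25 = 400/25 = 16, a_5 = floor((21 + 8)/16) = 1.
  m_6 = 16*1 - 8 = 8, d_6 = (464 - 8^2)/16 = 400/16 = 25, a_6 = floor((21 + 8)/25) = 1.
  m_7 = 25*1 - 8 = 17, d_7 = (464 - 17^2)/25 = 175/25 = 7, a_7 = floor((21 + 17)/7) = 5.
  m_8 = 7*5 - 17 = 18, d_8 = (464 - 18^2)/7 = 140/7 = 20, a_8 = floor((21 + 18)/20) = 1.
  m_9 = 20*1 - 18 = 2, d_9 = (464 - 2^2)/20 = 460/20 = 23, a_9 = floor((21 + 2)/23) = 1.
  m_10 = 23*1 - 2 = 21, d_10 = (464 - 21^2)/23 = 23/23 = 1, a_10 = floor((21 + 21)/1) = 42.
  m_11 = 1*42 - 21 = 21, d_11 = (464 - 21^2)/1 = 23/1 = 23: (m_11, d_11) = (m_1, d_1) = (21, 23), so from here the quotients repeat a_1, ..., a_10; the period length is 10.
Hence the expansion of sqrt(464) is a_0 = 21 followed by the repeating block 1, 1, 5, 1, 1, 1, 5, 1, 1, 42 (period 10).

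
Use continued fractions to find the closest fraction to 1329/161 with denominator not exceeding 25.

33/4

Expand x = 1329/161 as a continued fraction with the Euclidean algorithm:
  1329 = 8*161 + 41, so a_0 = 8.
  161 = 3*41 + 38, so a_1 = 3.
  41 = 1*38 + 3, so a_2 = 1.
  38 = 12*3 + 2, so a_3 = 12.
  3 = 1*2 + 1, so a_4 = 1.
  2 = 2*1 + 0, so a_5 = 2.
so x = [8; 3, 1, 12, 1, 2].
Convergents (p_i = a_i*p_{i-1} + p_{i-2}, q_i = a_i*q_{i-1} + q_{i-2} with p_{-2}=0, p_{-1}=1, q_{-2}=1, q_{-1}=0), until the denominator exceeds 25:
  i=0: a_0=8, p_0 = 8*1 + 0 = 8, q_0 = 8*0 + 1 = 1.
  i=1: a_1=3, p_1 = 3*8 + 1 = 25, q_1 = 3*1 + 0 = 3.
  i=2: a_2=1, p_2 = 1*25 + 8 = 33, q_2 = 1*3 + 1 = 4.
  i=3: a_3=12, p_3 = 12*33 + 25 = 421, q_3 = 12*4 + 3 = 51.
q_3 = 51 > 25, so the last convergent with denominator <= 25 is p_2/q_2 = 33/4.
The closest fraction with denominator <= 25 is either p_2/q_2 or the intermediate fraction (k*p_2 + p_1)/(k*q_2 + q_1) with the largest k >= 1 whose denominator stays <= 25; these approach x as k grows, and every other convergent or intermediate fraction in range is farther away.
Largest k: floor((25 - q_1)/q_2) = floor((25 - 3)/4) = 5.
That gives (5*33 + 25)/(5*4 + 3) = 190/23.
Compare the errors: |x - 33/4| = |1329*4 - 33*161|/(161*4) = 3/644, and |x - 190/23| = |1329*23 - 190*161|/(161*23) = 23/3703.
Cross-multiplying, 3*3703 = 11109 < 14812 = 23*644, so 3/644 is smaller: the convergent 33/4 is closer to x than 190/23.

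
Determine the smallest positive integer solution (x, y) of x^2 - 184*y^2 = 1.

(x, y) = (24335, 1794)

First expand sqrt(184) as a continued fraction. With x_i = (sqrt(184) + m_i)/d_i and (m_0, d_0) = (0, 1): a_0 = floor(sqrt(184)) = 13, since 13^2 = 169 <= 184 < 196 = 14^2.
Iterate m_{i+1} = d_i*a_i - m_i, d_{i+1} = (184 - m_{i+1}^2)/d_i, a_{i+1} = floor((a_0 + m_{i+1})/d_{i+1}):
  m_1 = 1*13 - 0 = 13, d_1 = (184 - 13^2)/1 = 15/1 = 15, a_1 = floor((13 + 13)/15) = 1.
  m_2 = 15*1 - 13 = 2, d_2 = (184 - 2^2)/15 = 180/15 = 12, a_2 = floor((13 + 2)/12) = 1.
  m_3 = 12*1 - 2 = 10, d_3 = (184 - 10^2)/12 = 84/12 = 7, a_3 = floor((13 + 10)/7) = 3.
  m_4 = 7*3 - 10 = 11, d_4 = (184 - 11^2)/7 = 63/7 = 9, a_4 = floor((13 + 11)/9) = 2.
  m_5 = 9*2 - 11 = 7, d_5 = (184 - 7^2)/9 = 135/9 = 15, a_5 = floor((13 + 7)/15) = 1.
  m_6 = 15*1 - 7 = 8, d_6 = (184 - 8^2)/15 = 120/15 = 8, a_6 = floor((13 + 8)/8) = 2.
  m_7 = 8*2 - 8 = 8, d_7 = (184 - 8^2)/8 = 120/8 = 15, a_7 = floor((13 + 8)/15) = 1.
  m_8 = 15*1 - 8 = 7, d_8 = (184 - 7^2)/15 = 135/15 = 9, a_8 = floor((13 + 7)/9) = 2.
  m_9 = 9*2 - 7 = 11, d_9 = (184 - 11^2)/9 = 63/9 = 7, a_9 = floor((13 + 11)/7) = 3.
  m_10 = 7*3 - 11 = 10, d_10 = (184 - 10^2)/7 = 84/7 = 12, a_10 = floor((13 + 10)/12) = 1.
  m_11 = 12*1 - 10 = 2, d_11 = (184 - 2^2)/12 = 180/12 = 15, a_11 = floor((13 + 2)/15) = 1.
  m_12 = 15*1 - 2 = 13, d_12 = (184 - 13^2)/15 = 15/15 = 1, a_12 = floor((13 + 13)/1) = 26.
  m_13 = 1*26 - 13 = 13, d_13 = (184 - 13^2)/1 = 15/1 = 15: (m_13, d_13) = (m_1, d_1) = (13, 15), so from here the quotients repeat a_1, ..., a_12; the period length is 12.
So sqrt(184) = [13; (1, 1, 3, 2, 1, 2, 1, 2, 3, 1, 1, 26)] with period length k = 12.
k is even, so the fundamental solution of x^2 - 184y^2 = 1 is (p_{k-1}, q_{k-1}) = (p_11, q_11); compute convergents through index 11.
Convergents (p_i = a_i*p_{i-1} + p_{i-2}, q_i = a_i*q_{i-1} + q_{i-2} with p_{-2}=0, p_{-1}=1, q_{-2}=1, q_{-1}=0):
  i=0: a_0=13, p_0 = 13*1 + 0 = 13, q_0 = 13*0 + 1 = 1.
  i=1: a_1=1, p_1 = 1*13 + 1 = 14, q_1 = 1*1 + 0 = 1.
  i=2: a_2=1, p_2 = 1*14 + 13 = 27, q_2 = 1*1 + 1 = 2.
  i=3: a_3=3, p_3 = 3*27 + 14 = 95, q_3 = 3*2 + 1 = 7.
  i=4: a_4=2, p_4 = 2*95 + 27 = 217, q_4 = 2*7 + 2 = 16.
  i=5: a_5=1, p_5 = 1*217 + 95 = 312, q_5 = 1*16 + 7 = 23.
  i=6: a_6=2, p_6 = 2*312 + 217 = 841, q_6 = 2*23 + 16 = 62.
  i=7: a_7=1, p_7 = 1*841 + 312 = 1153, q_7 = 1*62 + 23 = 85.
  i=8: a_8=2, p_8 = 2*1153 + 841 = 3147, q_8 = 2*85 + 62 = 232.
  i=9: a_9=3, p_9 = 3*3147 + 1153 = 10594, q_9 = 3*232 + 85 = 781.
  i=10: a_10=1, p_10 = 1*10594 + 3147 = 13741, q_10 = 1*781 + 232 = 1013.
  i=11: a_11=1, p_11 = 1*13741 + 10594 = 24335, q_11 = 1*1013 + 781 = 1794.
Check: 24335^2 - 184*1794^2 = 592192225 - 592192224 = 1, so (x, y) = (24335, 1794) solves the equation, and by the theorem it is the least positive solution.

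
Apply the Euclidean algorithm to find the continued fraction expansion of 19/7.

Run the Euclidean algorithm on 19 and 7; the successive quotients are the partial quotients a_0, a_1, ... (each step inverts the fractional part left over by the previous one):
  19 = 2*7 + 5, so a_0 = 2.
  7 = 1*5 + 2, so a_1 = 1.
  5 = 2*2 + 1, so a_2 = 2.
  2 = 2*1 + 0, so a_3 = 2.
The remainder reaches 0 after 4 divisions, so the expansion has 4 partial quotients, read off in order.

[2; 1, 2, 2]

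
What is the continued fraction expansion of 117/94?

[1; 4, 11, 2]

Run the Euclidean algorithm on 117 and 94; the successive quotients are the partial quotients a_0, a_1, ... (each step inverts the fractional part left over by the previous one):
  117 = 1*94 + 23, so a_0 = 1.
  94 = 4*23 + 2, so a_1 = 4.
  23 = 11*2 + 1, so a_2 = 11.
  2 = 2*1 + 0, so a_3 = 2.
The remainder reaches 0 after 4 divisions, so the expansion has 4 partial quotients, read off in order.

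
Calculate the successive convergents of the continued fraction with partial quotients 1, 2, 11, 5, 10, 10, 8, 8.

1/1, 3/2, 34/23, 173/117, 1764/1193, 17813/12047, 144268/97569, 1171957/792599

Using the convergent recurrence p_i = a_i*p_{i-1} + p_{i-2}, q_i = a_i*q_{i-1} + q_{i-2} with p_{-2}=0, p_{-1}=1, q_{-2}=1, q_{-1}=0:
  i=0: a_0=1, p_0 = 1*1 + 0 = 1, q_0 = 1*0 + 1 = 1.
  i=1: a_1=2, p_1 = 2*1 + 1 = 3, q_1 = 2*1 + 0 = 2.
  i=2: a_2=11, p_2 = 11*3 + 1 = 34, q_2 = 11*2 + 1 = 23.
  i=3: a_3=5, p_3 = 5*34 + 3 = 173, q_3 = 5*23 + 2 = 117.
  i=4: a_4=10, p_4 = 10*173 + 34 = 1764, q_4 = 10*117 + 23 = 1193.
  i=5: a_5=10, p_5 = 10*1764 + 173 = 17813, q_5 = 10*1193 + 117 = 12047.
  i=6: a_6=8, p_6 = 8*17813 + 1764 = 144268, q_6 = 8*12047 + 1193 = 97569.
  i=7: a_7=8, p_7 = 8*144268 + 17813 = 1171957, q_7 = 8*97569 + 12047 = 792599.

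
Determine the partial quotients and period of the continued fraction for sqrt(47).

[6; (1, 5, 1, 12)]

Write x_i = (sqrt(47) + m_i)/d_i with (m_0, d_0) = (0, 1). a_0 = floor(sqrt(47)) = 6, since 6^2 = 36 <= 47 < 49 = 7^2.
Iterate m_{i+1} = d_i*a_i - m_i, d_{i+1} = (47 - m_{i+1}^2)/d_i, a_{i+1} = floor((a_0 + m_{i+1})/d_{i+1}):
  m_1 = 1*6 - 0 = 6, d_1 = (47 - 6^2)/1 = 11/1 = 11, a_1 = floor((6 + 6)/11) = 1.
  m_2 = 11*1 - 6 = 5, d_2 = (47 - 5^2)/11 = 22/11 = 2, a_2 = floor((6 + 5)/2) = 5.
  m_3 = 2*5 - 5 = 5, d_3 = (47 - 5^2)/2 = 22/2 = 11, a_3 = floor((6 + 5)/11) = 1.
  m_4 = 11*1 - 5 = 6, d_4 = (47 - 6^2)/11 = 11/11 = 1, a_4 = floor((6 + 6)/1) = 12.
  m_5 = 1*12 - 6 = 6, d_5 = (47 - 6^2)/1 = 11/1 = 11: (m_5, d_5) = (m_1, d_1) = (6, 11), so from here the quotients repeat a_1, ..., a_4; the period length is 4.
Hence the expansion of sqrt(47) is a_0 = 6 followed by the repeating block 1, 5, 1, 12 (period 4).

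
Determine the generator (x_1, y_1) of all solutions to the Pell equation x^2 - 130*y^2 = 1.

(x, y) = (6499, 570)

First expand sqrt(130) as a continued fraction. With x_i = (sqrt(130) + m_i)/d_i and (m_0, d_0) = (0, 1): a_0 = floor(sqrt(130)) = 11, since 11^2 = 121 <= 130 < 144 = 12^2.
Iterate m_{i+1} = d_i*a_i - m_i, d_{i+1} = (130 - m_{i+1}^2)/d_i, a_{i+1} = floor((a_0 + m_{i+1})/d_{i+1}):
  m_1 = 1*11 - 0 = 11, d_1 = (130 - 11^2)/1 = 9/1 = 9, a_1 = floor((11 + 11)/9) = 2.
  m_2 = 9*2 - 11 = 7, d_2 = (130 - 7^2)/9 = 81/9 = 9, a_2 = floor((11 + 7)/9) = 2.
  m_3 = 9*2 - 7 = 11, d_3 = (130 - 11^2)/9 = 9/9 = 1, a_3 = floor((11 + 11)/1) = 22.
  m_4 = 1*22 - 11 = 11, d_4 = (130 - 11^2)/1 = 9/1 = 9: (m_4, d_4) = (m_1, d_1) = (11, 9), so from here the quotients repeat a_1, ..., a_3; the period length is 3.
So sqrt(130) = [11; (2, 2, 22)] with period length k = 3.
k is odd, so (p_{k-1}, q_{k-1}) only solves x^2 - 130y^2 = -1 and the fundamental solution of x^2 - 130y^2 = 1 is (p_{2k-1}, q_{2k-1}) = (p_5, q_5); compute convergents through index 5, running through the period twice.
Convergents (p_i = a_i*p_{i-1} + p_{i-2}, q_i = a_i*q_{i-1} + q_{i-2} with p_{-2}=0, p_{-1}=1, q_{-2}=1, q_{-1}=0):
  i=0: a_0=11, p_0 = 11*1 + 0 = 11, q_0 = 11*0 + 1 = 1.
  i=1: a_1=2, p_1 = 2*11 + 1 = 23, q_1 = 2*1 + 0 = 2.
  i=2: a_2=2, p_2 = 2*23 + 11 = 57, q_2 = 2*2 + 1 = 5.
  i=3: a_3=22, p_3 = 22*57 + 23 = 1277, q_3 = 22*5 + 2 = 112.
  i=4: a_4=2, p_4 = 2*1277 + 57 = 2611, q_4 = 2*112 + 5 = 229.
  i=5: a_5=2, p_5 = 2*2611 + 1277 = 6499, q_5 = 2*229 + 112 = 570.
Indeed p_2^2 - 130*q_2^2 = 3249 - 3250 = -1, not +1.
Check: 6499^2 - 130*570^2 = 42237001 - 42237000 = 1, so (x, y) = (6499, 570) solves the equation, and by the theorem it is the least positive solution.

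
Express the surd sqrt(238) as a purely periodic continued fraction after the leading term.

Write x_i = (sqrt(238) + m_i)/d_i with (m_0, d_0) = (0, 1). a_0 = floor(sqrt(238)) = 15, since 15^2 = 225 <= 238 < 256 = 16^2.
Iterate m_{i+1} = d_i*a_i - m_i, d_{i+1} = (238 - m_{i+1}^2)/d_i, a_{i+1} = floor((a_0 + m_{i+1})/d_{i+1}):
  m_1 = 1*15 - 0 = 15, d_1 = (238 - 15^2)/1 = 13/1 = 13, a_1 = floor((15 + 15)/13) = 2.
  m_2 = 13*2 - 15 = 11, d_2 = (238 - 11^2)/13 = 117/13 = 9, a_2 = floor((15 + 11)/9) = 2.
  m_3 = 9*2 - 11 = 7, d_3 = (238 - 7^2)/9 = 189/9 = 21, a_3 = floor((15 + 7)/21) = 1.
  m_4 = 21*1 - 7 = 14, d_4 = (238 - 14^2)/21 = 42/21 = 2, a_4 = floor((15 + 14)/2) = 14.
  m_5 = 2*14 - 14 = 14, d_5 = (238 - 14^2)/2 = 42/2 = 21, a_5 = floor((15 + 14)/21) = 1.
  m_6 = 21*1 - 14 = 7, d_6 = (238 - 7^2)/21 = 189/21 = 9, a_6 = floor((15 + 7)/9) = 2.
  m_7 = 9*2 - 7 = 11, d_7 = (238 - 11^2)/9 = 117/9 = 13, a_7 = floor((15 + 11)/13) = 2.
  m_8 = 13*2 - 11 = 15, d_8 = (238 - 15^2)/13 = 13/13 = 1, a_8 = floor((15 + 15)/1) = 30.
  m_9 = 1*30 - 15 = 15, d_9 = (238 - 15^2)/1 = 13/1 = 13: (m_9, d_9) = (m_1, d_1) = (15, 13), so from here the quotients repeat a_1, ..., a_8; the period length is 8.
Hence the expansion of sqrt(238) is a_0 = 15 followed by the repeating block 2, 2, 1, 14, 1, 2, 2, 30 (period 8).

[15; (2, 2, 1, 14, 1, 2, 2, 30)]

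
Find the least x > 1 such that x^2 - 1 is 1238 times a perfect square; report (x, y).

(x, y) = (902501, 25650)

First expand sqrt(1238) as a continued fraction. With x_i = (sqrt(1238) + m_i)/d_i and (m_0, d_0) = (0, 1): a_0 = floor(sqrt(1238)) = 35, since 35^2 = 1225 <= 1238 < 1296 = 36^2.
Iterate m_{i+1} = d_i*a_i - m_i, d_{i+1} = (1238 - m_{i+1}^2)/d_i, a_{i+1} = floor((a_0 + m_{i+1})/d_{i+1}):
  m_1 = 1*35 - 0 = 35, d_1 = (1238 - 35^2)/1 = 13/1 = 13, a_1 = floor((35 + 35)/13) = 5.
  m_2 = 13*5 - 35 = 30, d_2 = (1238 - 30^2)/13 = 338/13 = 26, a_2 = floor((35 + 30)/26) = 2.
  m_3 = 26*2 - 30 = 22, d_3 = (1238 - 22^2)/26 = 754/26 = 29, a_3 = floor((35 + 22)/29) = 1.
  m_4 = 29*1 - 22 = 7, d_4 = (1238 - 7^2)/29 = 1189/29 = 41, a_4 = floor((35 + 7)/41) = 1.
  m_5 = 41*1 - 7 = 34, d_5 = (1238 - 34^2)/41 = 82/41 = 2, a_5 = floor((35 + 34)/2) = 34.
  m_6 = 2*34 - 34 = 34, d_6 = (1238 - 34^2)/2 = 82/2 = 41, a_6 = floor((35 + 34)/41) = 1.
  m_7 = 41*1 - 34 = 7, d_7 = (1238 - 7^2)/41 = 1189/41 = 29, a_7 = floor((35 + 7)/29) = 1.
  m_8 = 29*1 - 7 = 22, d_8 = (1238 - 22^2)/29 = 754/29 = 26, a_8 = floor((35 + 22)/26) = 2.
  m_9 = 26*2 - 22 = 30, d_9 = (1238 - 30^2)/26 = 338/26 = 13, a_9 = floor((35 + 30)/13) = 5.
  m_10 = 13*5 - 30 = 35, d_10 = (1238 - 35^2)/13 = 13/13 = 1, a_10 = floor((35 + 35)/1) = 70.
  m_11 = 1*70 - 35 = 35, d_11 = (1238 - 35^2)/1 = 13/1 = 13: (m_11, d_11) = (m_1, d_1) = (35, 13), so from here the quotients repeat a_1, ..., a_10; the period length is 10.
So sqrt(1238) = [35; (5, 2, 1, 1, 34, 1, 1, 2, 5, 70)] with period length k = 10.
k is even, so the fundamental solution of x^2 - 1238y^2 = 1 is (p_{k-1}, q_{k-1}) = (p_9, q_9); compute convergents through index 9.
Convergents (p_i = a_i*p_{i-1} + p_{i-2}, q_i = a_i*q_{i-1} + q_{i-2} with p_{-2}=0, p_{-1}=1, q_{-2}=1, q_{-1}=0):
  i=0: a_0=35, p_0 = 35*1 + 0 = 35, q_0 = 35*0 + 1 = 1.
  i=1: a_1=5, p_1 = 5*35 + 1 = 176, q_1 = 5*1 + 0 = 5.
  i=2: a_2=2, p_2 = 2*176 + 35 = 387, q_2 = 2*5 + 1 = 11.
  i=3: a_3=1, p_3 = 1*387 + 176 = 563, q_3 = 1*11 + 5 = 16.
  i=4: a_4=1, p_4 = 1*563 + 387 = 950, q_4 = 1*16 + 11 = 27.
  i=5: a_5=34, p_5 = 34*950 + 563 = 32863, q_5 = 34*27 + 16 = 934.
  i=6: a_6=1, p_6 = 1*32863 + 950 = 33813, q_6 = 1*934 + 27 = 961.
  i=7: a_7=1, p_7 = 1*33813 + 32863 = 66676, q_7 = 1*961 + 934 = 1895.
  i=8: a_8=2, p_8 = 2*66676 + 33813 = 167165, q_8 = 2*1895 + 961 = 4751.
  i=9: a_9=5, p_9 = 5*167165 + 66676 = 902501, q_9 = 5*4751 + 1895 = 25650.
Check: 902501^2 - 1238*25650^2 = 814508055001 - 814508055000 = 1, so (x, y) = (902501, 25650) solves the equation, and by the theorem it is the least positive solution.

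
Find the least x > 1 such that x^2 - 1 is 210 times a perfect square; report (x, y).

First expand sqrt(210) as a continued fraction. With x_i = (sqrt(210) + m_i)/d_i and (m_0, d_0) = (0, 1): a_0 = floor(sqrt(210)) = 14, since 14^2 = 196 <= 210 < 225 = 15^2.
Iterate m_{i+1} = d_i*a_i - m_i, d_{i+1} = (210 - m_{i+1}^2)/d_i, a_{i+1} = floor((a_0 + m_{i+1})/d_{i+1}):
  m_1 = 1*14 - 0 = 14, d_1 = (210 - 14^2)/1 = 14/1 = 14, a_1 = floor((14 + 14)/14) = 2.
  m_2 = 14*2 - 14 = 14, d_2 = (210 - 14^2)/14 = 14/14 = 1, a_2 = floor((14 + 14)/1) = 28.
  m_3 = 1*28 - 14 = 14, d_3 = (210 - 14^2)/1 = 14/1 = 14: (m_3, d_3) = (m_1, d_1) = (14, 14), so from here the quotients repeat a_1, a_2; the period length is 2.
So sqrt(210) = [14; (2, 28)] with period length k = 2.
k is even, so the fundamental solution of x^2 - 210y^2 = 1 is (p_{k-1}, q_{k-1}) = (p_1, q_1); compute convergents through index 1.
Convergents (p_i = a_i*p_{i-1} + p_{i-2}, q_i = a_i*q_{i-1} + q_{i-2} with p_{-2}=0, p_{-1}=1, q_{-2}=1, q_{-1}=0):
  i=0: a_0=14, p_0 = 14*1 + 0 = 14, q_0 = 14*0 + 1 = 1.
  i=1: a_1=2, p_1 = 2*14 + 1 = 29, q_1 = 2*1 + 0 = 2.
Check: 29^2 - 210*2^2 = 841 - 840 = 1, so (x, y) = (29, 2) solves the equation, and by the theorem it is the least positive solution.

(x, y) = (29, 2)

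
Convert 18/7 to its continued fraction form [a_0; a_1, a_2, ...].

Run the Euclidean algorithm on 18 and 7; the successive quotients are the partial quotients a_0, a_1, ... (each step inverts the fractional part left over by the previous one):
  18 = 2*7 + 4, so a_0 = 2.
  7 = 1*4 + 3, so a_1 = 1.
  4 = 1*3 + 1, so a_2 = 1.
  3 = 3*1 + 0, so a_3 = 3.
The remainder reaches 0 after 4 divisions, so the expansion has 4 partial quotients, read off in order.

[2; 1, 1, 3]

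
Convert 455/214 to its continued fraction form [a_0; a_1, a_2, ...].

Run the Euclidean algorithm on 455 and 214; the successive quotients are the partial quotients a_0, a_1, ... (each step inverts the fractional part left over by the previous one):
  455 = 2*214 + 27, so a_0 = 2.
  214 = 7*27 + 25, so a_1 = 7.
  27 = 1*25 + 2, so a_2 = 1.
  25 = 12*2 + 1, so a_3 = 12.
  2 = 2*1 + 0, so a_4 = 2.
The remainder reaches 0 after 5 divisions, so the expansion has 5 partial quotients, read off in order.

[2; 7, 1, 12, 2]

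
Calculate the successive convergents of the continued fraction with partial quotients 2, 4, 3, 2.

Using the convergent recurrence p_i = a_i*p_{i-1} + p_{i-2}, q_i = a_i*q_{i-1} + q_{i-2} with p_{-2}=0, p_{-1}=1, q_{-2}=1, q_{-1}=0:
  i=0: a_0=2, p_0 = 2*1 + 0 = 2, q_0 = 2*0 + 1 = 1.
  i=1: a_1=4, p_1 = 4*2 + 1 = 9, q_1 = 4*1 + 0 = 4.
  i=2: a_2=3, p_2 = 3*9 + 2 = 29, q_2 = 3*4 + 1 = 13.
  i=3: a_3=2, p_3 = 2*29 + 9 = 67, q_3 = 2*13 + 4 = 30.

2/1, 9/4, 29/13, 67/30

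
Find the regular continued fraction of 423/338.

[1; 3, 1, 41, 2]

Run the Euclidean algorithm on 423 and 338; the successive quotients are the partial quotients a_0, a_1, ... (each step inverts the fractional part left over by the previous one):
  423 = 1*338 + 85, so a_0 = 1.
  338 = 3*85 + 83, so a_1 = 3.
  85 = 1*83 + 2, so a_2 = 1.
  83 = 41*2 + 1, so a_3 = 41.
  2 = 2*1 + 0, so a_4 = 2.
The remainder reaches 0 after 5 divisions, so the expansion has 5 partial quotients, read off in order.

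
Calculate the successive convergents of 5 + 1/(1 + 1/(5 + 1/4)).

5/1, 6/1, 35/6, 146/25

Using the convergent recurrence p_i = a_i*p_{i-1} + p_{i-2}, q_i = a_i*q_{i-1} + q_{i-2} with p_{-2}=0, p_{-1}=1, q_{-2}=1, q_{-1}=0:
  i=0: a_0=5, p_0 = 5*1 + 0 = 5, q_0 = 5*0 + 1 = 1.
  i=1: a_1=1, p_1 = 1*5 + 1 = 6, q_1 = 1*1 + 0 = 1.
  i=2: a_2=5, p_2 = 5*6 + 5 = 35, q_2 = 5*1 + 1 = 6.
  i=3: a_3=4, p_3 = 4*35 + 6 = 146, q_3 = 4*6 + 1 = 25.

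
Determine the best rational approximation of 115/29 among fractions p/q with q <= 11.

Expand x = 115/29 as a continued fraction with the Euclidean algorithm:
  115 = 3*29 + 28, so a_0 = 3.
  29 = 1*28 + 1, so a_1 = 1.
  28 = 28*1 + 0, so a_2 = 28.
so x = [3; 1, 28].
Convergents (p_i = a_i*p_{i-1} + p_{i-2}, q_i = a_i*q_{i-1} + q_{i-2} with p_{-2}=0, p_{-1}=1, q_{-2}=1, q_{-1}=0), until the denominator exceeds 11:
  i=0: a_0=3, p_0 = 3*1 + 0 = 3, q_0 = 3*0 + 1 = 1.
  i=1: a_1=1, p_1 = 1*3 + 1 = 4, q_1 = 1*1 + 0 = 1.
  i=2: a_2=28, p_2 = 28*4 + 3 = 115, q_2 = 28*1 + 1 = 29.
q_2 = 29 > 11, so the last convergent with denominator <= 11 is p_1/q_1 = 4/1.
The closest fraction with denominator <= 11 is either p_1/q_1 or the intermediate fraction (k*p_1 + p_0)/(k*q_1 + q_0) with the largest k >= 1 whose denominator stays <= 11; these approach x as k grows, and every other convergent or intermediate fraction in range is farther away.
Largest k: floor((11 - q_0)/q_1) = floor((11 - 1)/1) = 10.
That gives (10*4 + 3)/(10*1 + 1) = 43/11.
Compare the errors: |x - 4/1| = |115*1 - 4*29|/(29*1) = 1/29, and |x - 43/11| = |115*11 - 43*29|/(29*11) = 18/319.
Cross-multiplying, 1*319 = 319 < 522 = 18*29, so 1/29 is smaller: the convergent 4/1 is closer to x than 43/11.

4/1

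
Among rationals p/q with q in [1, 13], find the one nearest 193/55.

7/2

Expand x = 193/55 as a continued fraction with the Euclidean algorithm:
  193 = 3*55 + 28, so a_0 = 3.
  55 = 1*28 + 27, so a_1 = 1.
  28 = 1*27 + 1, so a_2 = 1.
  27 = 27*1 + 0, so a_3 = 27.
so x = [3; 1, 1, 27].
Convergents (p_i = a_i*p_{i-1} + p_{i-2}, q_i = a_i*q_{i-1} + q_{i-2} with p_{-2}=0, p_{-1}=1, q_{-2}=1, q_{-1}=0), until the denominator exceeds 13:
  i=0: a_0=3, p_0 = 3*1 + 0 = 3, q_0 = 3*0 + 1 = 1.
  i=1: a_1=1, p_1 = 1*3 + 1 = 4, q_1 = 1*1 + 0 = 1.
  i=2: a_2=1, p_2 = 1*4 + 3 = 7, q_2 = 1*1 + 1 = 2.
  i=3: a_3=27, p_3 = 27*7 + 4 = 193, q_3 = 27*2 + 1 = 55.
q_3 = 55 > 13, so the last convergent with denominator <= 13 is p_2/q_2 = 7/2.
The closest fraction with denominator <= 13 is either p_2/q_2 or the intermediate fraction (k*p_2 + p_1)/(k*q_2 + q_1) with the largest k >= 1 whose denominator stays <= 13; these approach x as k grows, and every other convergent or intermediate fraction in range is farther away.
Largest k: floor((13 - q_1)/q_2) = floor((13 - 1)/2) = 6.
That gives (6*7 + 4)/(6*2 + 1) = 46/13.
Compare the errors: |x - 7/2| = |193*2 - 7*55|/(55*2) = 1/110, and |x - 46/13| = |193*13 - 46*55|/(55*13) = 21/715.
Cross-multiplying, 1*715 = 715 < 2310 = 21*110, so 1/110 is smaller: the convergent 7/2 is closer to x than 46/13.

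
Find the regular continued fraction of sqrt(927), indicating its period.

Write x_i = (sqrt(927) + m_i)/d_i with (m_0, d_0) = (0, 1). a_0 = floor(sqrt(927)) = 30, since 30^2 = 900 <= 927 < 961 = 31^2.
Iterate m_{i+1} = d_i*a_i - m_i, d_{i+1} = (927 - m_{i+1}^2)/d_i, a_{i+1} = floor((a_0 + m_{i+1})/d_{i+1}):
  m_1 = 1*30 - 0 = 30, d_1 = (927 - 30^2)/1 = 27/1 = 27, a_1 = floor((30 + 30)/27) = 2.
  m_2 = 27*2 - 30 = 24, d_2 = (927 - 24^2)/27 = 351/27 = 13, a_2 = floor((30 + 24)/13) = 4.
  m_3 = 13*4 - 24 = 28, d_3 = (927 - 28^2)/13 = 143/13 = 11, a_3 = floor((30 + 28)/11) = 5.
  m_4 = 11*5 - 28 = 27, d_4 = (927 - 27^2)/11 = 198/11 = 18, a_4 = floor((30 + 27)/18) = 3.
  m_5 = 18*3 - 27 = 27, d_5 = (927 - 27^2)/18 = 198/18 = 11, a_5 = floor((30 + 27)/11) = 5.
  m_6 = 11*5 - 27 = 28, d_6 = (927 - 28^2)/11 = 143/11 = 13, a_6 = floor((30 + 28)/13) = 4.
  m_7 = 13*4 - 28 = 24, d_7 = (927 - 24^2)/13 = 351/13 = 27, a_7 = floor((30 + 24)/27) = 2.
  m_8 = 27*2 - 24 = 30, d_8 = (927 - 30^2)/27 = 27/27 = 1, a_8 = floor((30 + 30)/1) = 60.
  m_9 = 1*60 - 30 = 30, d_9 = (927 - 30^2)/1 = 27/1 = 27: (m_9, d_9) = (m_1, d_1) = (30, 27), so from here the quotients repeat a_1, ..., a_8; the period length is 8.
Hence the expansion of sqrt(927) is a_0 = 30 followed by the repeating block 2, 4, 5, 3, 5, 4, 2, 60 (period 8).

[30; (2, 4, 5, 3, 5, 4, 2, 60)]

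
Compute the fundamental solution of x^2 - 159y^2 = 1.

First expand sqrt(159) as a continued fraction. With x_i = (sqrt(159) + m_i)/d_i and (m_0, d_0) = (0, 1): a_0 = floor(sqrt(159)) = 12, since 12^2 = 144 <= 159 < 169 = 13^2.
Iterate m_{i+1} = d_i*a_i - m_i, d_{i+1} = (159 - m_{i+1}^2)/d_i, a_{i+1} = floor((a_0 + m_{i+1})/d_{i+1}):
  m_1 = 1*12 - 0 = 12, d_1 = (159 - 12^2)/1 = 15/1 = 15, a_1 = floor((12 + 12)/15) = 1.
  m_2 = 15*1 - 12 = 3, d_2 = (159 - 3^2)/15 = 150/15 = 10, a_2 = floor((12 + 3)/10) = 1.
  m_3 = 10*1 - 3 = 7, d_3 = (159 - 7^2)/10 = 110/10 = 11, a_3 = floor((12 + 7)/11) = 1.
  m_4 = 11*1 - 7 = 4, d_4 = (159 - 4^2)/11 = 143/11 = 13, a_4 = floor((12 + 4)/13) = 1.
  m_5 = 13*1 - 4 = 9, d_5 = (159 - 9^2)/13 = 78/13 = 6, a_5 = floor((12 + 9)/6) = 3.
  m_6 = 6*3 - 9 = 9, d_6 = (159 - 9^2)/6 = 78/6 = 13, a_6 = floor((12 + 9)/13) = 1.
  m_7 = 13*1 - 9 = 4, d_7 = (159 - 4^2)/13 = 143/13 = 11, a_7 = floor((12 + 4)/11) = 1.
  m_8 = 11*1 - 4 = 7, d_8 = (159 - 7^2)/11 = 110/11 = 10, a_8 = floor((12 + 7)/10) = 1.
  m_9 = 10*1 - 7 = 3, d_9 = (159 - 3^2)/10 = 150/10 = 15, a_9 = floor((12 + 3)/15) = 1.
  m_10 = 15*1 - 3 = 12, d_10 = (159 - 12^2)/15 = 15/15 = 1, a_10 = floor((12 + 12)/1) = 24.
  m_11 = 1*24 - 12 = 12, d_11 = (159 - 12^2)/1 = 15/1 = 15: (m_11, d_11) = (m_1, d_1) = (12, 15), so from here the quotients repeat a_1, ..., a_10; the period length is 10.
So sqrt(159) = [12; (1, 1, 1, 1, 3, 1, 1, 1, 1, 24)] with period length k = 10.
k is even, so the fundamental solution of x^2 - 159y^2 = 1 is (p_{k-1}, q_{k-1}) = (p_9, q_9); compute convergents through index 9.
Convergents (p_i = a_i*p_{i-1} + p_{i-2}, q_i = a_i*q_{i-1} + q_{i-2} with p_{-2}=0, p_{-1}=1, q_{-2}=1, q_{-1}=0):
  i=0: a_0=12, p_0 = 12*1 + 0 = 12, q_0 = 12*0 + 1 = 1.
  i=1: a_1=1, p_1 = 1*12 + 1 = 13, q_1 = 1*1 + 0 = 1.
  i=2: a_2=1, p_2 = 1*13 + 12 = 25, q_2 = 1*1 + 1 = 2.
  i=3: a_3=1, p_3 = 1*25 + 13 = 38, q_3 = 1*2 + 1 = 3.
  i=4: a_4=1, p_4 = 1*38 + 25 = 63, q_4 = 1*3 + 2 = 5.
  i=5: a_5=3, p_5 = 3*63 + 38 = 227, q_5 = 3*5 + 3 = 18.
  i=6: a_6=1, p_6 = 1*227 + 63 = 290, q_6 = 1*18 + 5 = 23.
  i=7: a_7=1, p_7 = 1*290 + 227 = 517, q_7 = 1*23 + 18 = 41.
  i=8: a_8=1, p_8 = 1*517 + 290 = 807, q_8 = 1*41 + 23 = 64.
  i=9: a_9=1, p_9 = 1*807 + 517 = 1324, q_9 = 1*64 + 41 = 105.
Check: 1324^2 - 159*105^2 = 1752976 - 1752975 = 1, so (x, y) = (1324, 105) solves the equation, and by the theorem it is the least positive solution.

(x, y) = (1324, 105)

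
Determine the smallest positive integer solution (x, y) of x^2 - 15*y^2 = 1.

First expand sqrt(15) as a continued fraction. With x_i = (sqrt(15) + m_i)/d_i and (m_0, d_0) = (0, 1): a_0 = floor(sqrt(15)) = 3, since 3^2 = 9 <= 15 < 16 = 4^2.
Iterate m_{i+1} = d_i*a_i - m_i, d_{i+1} = (15 - m_{i+1}^2)/d_i, a_{i+1} = floor((a_0 + m_{i+1})/d_{i+1}):
  m_1 = 1*3 - 0 = 3, d_1 = (15 - 3^2)/1 = 6/1 = 6, a_1 = floor((3 + 3)/6) = 1.
  m_2 = 6*1 - 3 = 3, d_2 = (15 - 3^2)/6 = 6/6 = 1, a_2 = floor((3 + 3)/1) = 6.
  m_3 = 1*6 - 3 = 3, d_3 = (15 - 3^2)/1 = 6/1 = 6: (m_3, d_3) = (m_1, d_1) = (3, 6), so from here the quotients repeat a_1, a_2; the period length is 2.
So sqrt(15) = [3; (1, 6)] with period length k = 2.
k is even, so the fundamental solution of x^2 - 15y^2 = 1 is (p_{k-1}, q_{k-1}) = (p_1, q_1); compute convergents through index 1.
Convergents (p_i = a_i*p_{i-1} + p_{i-2}, q_i = a_i*q_{i-1} + q_{i-2} with p_{-2}=0, p_{-1}=1, q_{-2}=1, q_{-1}=0):
  i=0: a_0=3, p_0 = 3*1 + 0 = 3, q_0 = 3*0 + 1 = 1.
  i=1: a_1=1, p_1 = 1*3 + 1 = 4, q_1 = 1*1 + 0 = 1.
Check: 4^2 - 15*1^2 = 16 - 15 = 1, so (x, y) = (4, 1) solves the equation, and by the theorem it is the least positive solution.

(x, y) = (4, 1)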